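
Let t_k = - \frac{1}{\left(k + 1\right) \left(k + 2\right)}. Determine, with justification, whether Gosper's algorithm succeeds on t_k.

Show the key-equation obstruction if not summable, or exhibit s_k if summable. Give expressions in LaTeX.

Compute t_(k+1)/t_k: get (k + 1)/(k + 3).
A = k + 1, B = k + 3, C = 1.
Key eq: (k + 1)·f(k+1) = (k + 2)·f(k) + (1).
From deg A=1, deg B=1, deg C=0: d=1.
Match coefficients ⇒ f(k) = k.
Get s_k = R·t_k = -k/(k + 1) with R(k) = B(k−1)f(k)/C(k) = k*(k + 2).
Verify: -1/(k**2 + 3*k + 2) matches t_k.

Yes. s_k = - \frac{k}{k + 1}.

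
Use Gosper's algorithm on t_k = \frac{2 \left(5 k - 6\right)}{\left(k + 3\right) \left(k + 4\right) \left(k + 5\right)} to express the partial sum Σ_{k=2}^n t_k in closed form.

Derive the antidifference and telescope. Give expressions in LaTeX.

S(n) = \frac{29 n^{2} - 39 n + 10}{30 \left(n^{2} + 9 n + 20\right)}

Compute t_(k+1)/t_k: get (k + 3)*(5*k - 1)/((k + 6)*(5*k - 6)).
A = k + 3, B = k + 6, C = k - 6/5.
Set up (k + 3)·f(k+1) − (k + 5)·f(k) − (k - 6/5) = 0.
Bound: deg f ≤ 2.
Solving with deg f ≤ 2: f(k) = k*(3*k - 19)/40.
Get s_k = R·t_k = k*(3*k - 19)/(4*(k + 3)*(k + 4)) with R(k) = B(k−1)f(k)/C(k) = k*(k + 5)*(3*k - 19)/(8*(5*k - 6)).
Verify: 2*(5*k - 6)/(k**3 + 12*k**2 + 47*k + 60) matches t_k.
Telescope: S(n) = s_(n+1) − s_(2) = (3*n**2 - 13*n - 16)/(4*(n**2 + 9*n + 20)) − (-13/60) = (29*n**2 - 39*n + 10)/(30*(n**2 + 9*n + 20)).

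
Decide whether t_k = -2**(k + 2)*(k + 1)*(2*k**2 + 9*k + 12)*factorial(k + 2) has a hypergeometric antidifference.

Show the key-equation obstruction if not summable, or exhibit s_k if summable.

Step 1: r(k) = 2*(k + 2)*(k + 3)*(9*k + 2*(k + 1)**2 + 21)/((k + 1)*(2*k**2 + 9*k + 12)).
Factor: A=2*k + 6; B=1; C=k**3 + 11*k**2/2 + 21*k/2 + 6.
Solve (2*k + 6)·f(k+1) − (1)·f(k) = k**3 + 11*k**2/2 + 21*k/2 + 6.
Bound: deg f ≤ 2.
Coefficient equations give f(k) = k*(k + 1)/2.
So s_k = (B(k−1)f/C)·t_k = (k/(2*k**2 + 9*k + 12))·t_k = -2**(k + 2)*k*(k + 1)*factorial(k + 2).
Verify: -2**(k + 2)*(k + 1)*(2*k**2 + 9*k + 12)*factorial(k + 2) matches t_k.

Yes. s_k = -2**(k + 2)*k*(k + 1)*factorial(k + 2).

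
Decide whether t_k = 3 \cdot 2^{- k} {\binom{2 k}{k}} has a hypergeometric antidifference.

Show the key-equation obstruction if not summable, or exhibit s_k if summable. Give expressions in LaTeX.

Ratio r(k) = (2*k + 1)/(k + 1).
Gosper form: A/B · C(k+1)/C(k) with A=2*k + 1, B=k + 1, C=1.
f must satisfy (2*k + 1)·f(k+1) − (k)·f(k) = 1.
deg f ≤ -1 (via 1,1,0).
Negative degree bound (-1): no f exists, t_k not Gosper-summable.

No. Not Gosper-summable.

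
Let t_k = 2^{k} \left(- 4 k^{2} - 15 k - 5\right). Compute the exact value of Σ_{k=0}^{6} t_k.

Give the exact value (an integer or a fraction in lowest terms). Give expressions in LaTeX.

Σ = -24065

t_(k+1)/t_k = 2*(4*k**2 + 23*k + 24)/(4*k**2 + 15*k + 5).
Normal form (A,B,C) = (2, 1, k**2 + 15*k/4 + 5/4).
Key eq: (2)·f(k+1) = (1)·f(k) + (k**2 + 15*k/4 + 5/4).
From deg A=0, deg B=0, deg C=2: d=2.
Coefficient equations give f(k) = (4*k**2 - k - 1)/4.
So s_k = (B(k−1)f/C)·t_k = ((4*k**2 - k - 1)/(4*k**2 + 15*k + 5))·t_k = 2**k*(-4*k**2 + k + 1).
s_(k+1) − s_k = 2**k*(-4*k**2 - 15*k - 5) = t_k.
Evaluate s at k=7 and k=0: -24064 and 1; difference -24065.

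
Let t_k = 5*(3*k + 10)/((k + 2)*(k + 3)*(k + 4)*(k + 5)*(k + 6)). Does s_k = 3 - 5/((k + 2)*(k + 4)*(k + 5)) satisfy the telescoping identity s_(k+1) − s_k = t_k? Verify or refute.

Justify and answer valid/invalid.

s_(k+1) = 3 - 5/((k + 3)*(k + 5)*(k + 6))
s_(k+1) − s_k = 5*(3*k + 10)/(k**5 + 20*k**4 + 155*k**3 + 580*k**2 + 1044*k + 720)
(s_(k+1) − s_k) − t_k = 0

valid; difference matches t_k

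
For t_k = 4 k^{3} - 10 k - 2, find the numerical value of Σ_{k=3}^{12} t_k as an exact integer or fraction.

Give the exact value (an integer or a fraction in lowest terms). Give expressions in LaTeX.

Σ = 23530

Compute t_(k+1)/t_k: get (5*k - 2*(k + 1)**3 + 6)/(-2*k**3 + 5*k + 1).
Gosper form: A/B · C(k+1)/C(k) with A=1, B=1, C=k**3 - 5*k/2 - 1/2.
Key eq: (1)·f(k+1) = (1)·f(k) + (k**3 - 5*k/2 - 1/2).
deg f ≤ 4 (via 0,0,3).
Solve for f: f(k) = k*(k - 3)*(k**2 + k - 1)/4 (degree 4 ≤ 4).
So s_k = (B(k−1)f/C)·t_k = (k*(k - 3)*(k**2 + k - 1)/(2*(2*k**3 - 5*k - 1)))·t_k = k*(k**3 - 2*k**2 - 4*k + 3).
Δs = 4*k**3 - 10*k - 2, as required.
Σ_(k=3)^(12) t_k = s_(13) − s_(3) = 23530 − (0) = 23530.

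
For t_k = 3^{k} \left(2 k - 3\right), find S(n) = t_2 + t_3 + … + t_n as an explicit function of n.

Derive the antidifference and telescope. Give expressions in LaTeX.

Compute t_(k+1)/t_k: get 3*(2*k - 1)/(2*k - 3).
Normal form (A,B,C) = (3, 1, k - 3/2).
Solve (3)·f(k+1) − (1)·f(k) = k - 3/2.
Degrees (0,0,1) ⇒ d ≤ 1.
A polynomial solution: f(k) = (k - 3)/2.
Then R = B(k−1)f/C = (k - 3)/(2*k - 3), so s_k = R(k)·t_k = 3**k*(k - 3).
s_(k+1) − s_k = 3**k*(2*k - 3) = t_k.
s_(n+1) = 3**(n + 1)*(n - 2) and s_(2) = -9, so S(n) = 3*3**n*n - 6*3**n + 9.

S(n) = 3 \cdot 3^{n} n - 6 \cdot 3^{n} + 9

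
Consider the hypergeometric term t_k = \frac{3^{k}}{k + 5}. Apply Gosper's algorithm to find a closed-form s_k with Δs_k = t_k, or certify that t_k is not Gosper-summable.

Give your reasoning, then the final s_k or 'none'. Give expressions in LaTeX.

no hypergeometric antidifference exists

r(k) = 3*(k + 5)/(k + 6) after simplifying.
Gosper form: A/B · C(k+1)/C(k) with A=3*k + 15, B=k + 6, C=1.
Solve (3*k + 15)·f(k+1) − (k + 5)·f(k) = 1.
deg f ≤ -1 (via 1,1,0).
deg f ≤ -1 is impossible — no certificate.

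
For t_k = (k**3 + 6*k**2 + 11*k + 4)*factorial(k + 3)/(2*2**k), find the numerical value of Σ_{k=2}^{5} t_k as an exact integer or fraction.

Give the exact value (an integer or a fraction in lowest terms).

Σ = 249360

t_(k+1)/t_k = (k**4 + 13*k**3 + 62*k**2 + 126*k + 88)/(2*(k**3 + 6*k**2 + 11*k + 4)).
Take A(k)=k/2 + 2, B(k)=1, C(k)=k**3 + 6*k**2 + 11*k + 4.
Need (k/2 + 2)·f(k+1) − (1)·f(k) = k**3 + 6*k**2 + 11*k + 4.
Bound: deg f ≤ 2.
Solve for f: f(k) = 2*(k**2 + 2*k - 4) (degree 2 ≤ 2).
So s_k = (B(k−1)f/C)·t_k = (2*(k**2 + 2*k - 4)/(k**3 + 6*k**2 + 11*k + 4))·t_k = (k**2 + 2*k - 4)*factorial(k + 3)/2**k.
Check: Δs_k = (k**3 + 6*k**2 + 11*k + 4)*factorial(k + 3)/(2*2**k). ✓
Σ_(k=2)^(5) t_k = s_(6) − s_(2) = 249480 − (120) = 249360.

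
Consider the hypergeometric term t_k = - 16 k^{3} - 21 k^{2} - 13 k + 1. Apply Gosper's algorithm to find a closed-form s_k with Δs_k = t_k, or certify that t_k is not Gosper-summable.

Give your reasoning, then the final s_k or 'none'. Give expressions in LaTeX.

s_k = k \left(- 4 k^{3} + k^{2} + 4\right)

Ratio r(k) = (16*k**3 + 69*k**2 + 103*k + 49)/(16*k**3 + 21*k**2 + 13*k - 1).
Gosper form: A/B · C(k+1)/C(k) with A=1, B=1, C=k**3 + 21*k**2/16 + 13*k/16 - 1/16.
Set up (1)·f(k+1) − (1)·f(k) − (k**3 + 21*k**2/16 + 13*k/16 - 1/16) = 0.
From deg A=0, deg B=0, deg C=3: d=4.
A polynomial solution: f(k) = k*(4*k**3 - k**2 - 4)/16.
Get s_k = R·t_k = k*(-4*k**3 + k**2 + 4) with R(k) = B(k−1)f(k)/C(k) = k*(4*k**3 - k**2 - 4)/(16*k**3 + 21*k**2 + 13*k - 1).
s_(k+1) − s_k = -16*k**3 - 21*k**2 - 13*k + 1 = t_k.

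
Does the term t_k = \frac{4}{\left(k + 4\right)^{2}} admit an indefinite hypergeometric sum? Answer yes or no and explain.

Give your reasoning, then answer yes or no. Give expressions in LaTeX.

No — the linear system for f has no solution.

Step 1: r(k) = (k + 4)**2/(k + 5)**2.
Gosper form: A/B · C(k+1)/C(k) with A=k**2 + 8*k + 16, B=k**2 + 10*k + 25, C=1.
Set up (k**2 + 8*k + 16)·f(k+1) − (k**2 + 8*k + 16)·f(k) − (1) = 0.
Degrees (2,2,0) ⇒ d ≤ 0.
Put f(k) = c0: A·f(k+1) − B(k−1)·f(k) − C = -1; need -1 = 0 — inconsistent ⇒ no f, not summable.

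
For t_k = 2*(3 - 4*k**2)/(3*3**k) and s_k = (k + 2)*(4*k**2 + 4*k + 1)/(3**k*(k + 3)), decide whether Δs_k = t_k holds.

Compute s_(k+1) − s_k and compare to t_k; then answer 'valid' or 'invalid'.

Invalid: residual (8*k**3 + 36*k**2 + 6*k - 15)/(3*3**k*(k**2 + 7*k + 12)) ≠ 0.

s_(k+1) = (k + 3)*(4*k + 4*(k + 1)**2 + 5)/(3*3**k*(k + 4))
s_(k+1) − s_k = (-8*k**4 - 48*k**3 - 54*k**2 + 48*k + 57)/(3*3**k*(k**2 + 7*k + 12))
(s_(k+1) − s_k) − t_k = (8*k**3 + 36*k**2 + 6*k - 15)/(3*3**k*(k**2 + 7*k + 12))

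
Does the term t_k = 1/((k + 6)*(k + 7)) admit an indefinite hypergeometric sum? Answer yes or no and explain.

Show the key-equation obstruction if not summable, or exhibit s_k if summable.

Yes. s_k = k/(6*(k + 6)).

r(k) = (k + 6)/(k + 8) after simplifying.
Factor: A=k + 6; B=k + 8; C=1.
Need (k + 6)·f(k+1) − (k + 7)·f(k) = 1.
Bound: deg f ≤ 1.
Match coefficients ⇒ f(k) = k/6.
So s_k = (B(k−1)f/C)·t_k = (k*(k + 7)/6)·t_k = k/(6*(k + 6)).
Check: Δs_k = 1/(k**2 + 13*k + 42). ✓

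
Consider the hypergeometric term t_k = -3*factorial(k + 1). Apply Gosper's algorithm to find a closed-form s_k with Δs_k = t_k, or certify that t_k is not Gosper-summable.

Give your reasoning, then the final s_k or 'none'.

none — t_k is not Gosper-summable

t_(k+1)/t_k = k + 2.
A = k + 2, B = 1, C = 1.
Set up (k + 2)·f(k+1) − (1)·f(k) − (1) = 0.
deg f ≤ -1 (via 1,0,0).
deg f ≤ -1 is impossible — no certificate.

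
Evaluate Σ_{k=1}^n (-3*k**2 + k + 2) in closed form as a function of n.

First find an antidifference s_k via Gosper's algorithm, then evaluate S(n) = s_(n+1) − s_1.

S(n) = n*(-n**2 - n + 2)

Step 1: r(k) = k*(3*k + 5)/(3*k**2 - k - 2).
Take A(k)=1, B(k)=1, C(k)=k**2 - k/3 - 2/3.
Set up (1)·f(k+1) − (1)·f(k) − (k**2 - k/3 - 2/3) = 0.
Bound: deg f ≤ 3.
Match coefficients ⇒ f(k) = k*(k**2 - 2*k - 1)/3.
Then R = B(k−1)f/C = k*(k**2 - 2*k - 1)/((k - 1)*(3*k + 2)), so s_k = R(k)·t_k = k*(-k**2 + 2*k + 1).
s_(k+1) − s_k = -3*k**2 + k + 2 = t_k.
Evaluate: s_(n+1) = -n**3 - n**2 + 2*n + 2; subtract s_(1) = 2 ⇒ S(n) = n*(-n**2 - n + 2).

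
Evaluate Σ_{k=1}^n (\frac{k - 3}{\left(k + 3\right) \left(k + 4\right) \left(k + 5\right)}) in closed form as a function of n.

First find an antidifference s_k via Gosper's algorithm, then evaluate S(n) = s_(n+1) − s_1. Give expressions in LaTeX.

Compute t_(k+1)/t_k: get (k - 2)*(k + 3)/((k - 3)*(k + 6)).
So A=k + 3 and B=k + 6, with C=k - 3.
Need (k + 3)·f(k+1) − (k + 5)·f(k) = k - 3.
d = 2 from the (1,1,1) case.
Solve for f: f(k) = -k (degree 1 ≤ 2).
Then R = B(k−1)f/C = -k*(k + 5)/(k - 3), so s_k = R(k)·t_k = -k/((k + 3)*(k + 4)).
Check: Δs_k = (k - 3)/(k**3 + 12*k**2 + 47*k + 60). ✓
Evaluate: s_(n+1) = (-n - 1)/(n**2 + 9*n + 20); subtract s_(1) = -1/20 ⇒ S(n) = n*(n - 11)/(20*(n**2 + 9*n + 20)).

S(n) = \frac{n \left(n - 11\right)}{20 \left(n^{2} + 9 n + 20\right)}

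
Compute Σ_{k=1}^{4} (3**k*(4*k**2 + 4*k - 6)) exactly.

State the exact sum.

Σ = 7296

Step 1: r(k) = 3*(2*k**2 + 6*k + 1)/(2*k**2 + 2*k - 3).
So A=3 and B=1, with C=k**2 + k - 3/2.
Solve (3)·f(k+1) − (1)·f(k) = k**2 + k - 3/2.
Bound: deg f ≤ 2.
Coefficient equations give f(k) = k*(k - 2)/2.
Certificate R = B(k−1)f/C = k*(k - 2)/(2*k**2 + 2*k - 3) gives s_k = 2*3**k*k*(k - 2).
s_(k+1) − s_k = 3**k*(4*k**2 + 4*k - 6) = t_k.
Telescoping: Σ = s_(5) − s_(1) = 7290 − (-6) = 7296.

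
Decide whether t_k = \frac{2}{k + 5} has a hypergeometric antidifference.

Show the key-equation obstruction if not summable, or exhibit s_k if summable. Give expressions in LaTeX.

r(k) = (k + 5)/(k + 6) after simplifying.
So A=k + 5 and B=k + 6, with C=1.
Key eq: (k + 5)·f(k+1) = (k + 5)·f(k) + (1).
deg f ≤ 0 (via 1,1,0).
Write f(k) = c0. Then LHS − RHS = -1, requiring -1 = 0: contradictory. No certificate.

No — t_k has no hypergeometric antidifference.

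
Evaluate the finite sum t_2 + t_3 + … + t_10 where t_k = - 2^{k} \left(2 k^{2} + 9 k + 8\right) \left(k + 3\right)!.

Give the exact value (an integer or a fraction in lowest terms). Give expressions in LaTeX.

Σ = -1963952544152640

r(k) = 2*(2*k**3 + 21*k**2 + 71*k + 76)/(2*k**2 + 9*k + 8) after simplifying.
Normal form (A,B,C) = (2*k + 8, 1, k**2 + 9*k/2 + 4).
Set up (2*k + 8)·f(k+1) − (1)·f(k) − (k**2 + 9*k/2 + 4) = 0.
d = 1 from the (1,0,2) case.
Coefficient equations give f(k) = k/2.
Then R = B(k−1)f/C = k/(2*k**2 + 9*k + 8), so s_k = R(k)·t_k = -2**k*k*factorial(k + 3).
s_(k+1) − s_k = -2**k*(2*k**2 + 9*k + 8)*factorial(k + 3) = t_k.
Evaluate s at k=11 and k=2: -1963952544153600 and -960; difference -1963952544152640.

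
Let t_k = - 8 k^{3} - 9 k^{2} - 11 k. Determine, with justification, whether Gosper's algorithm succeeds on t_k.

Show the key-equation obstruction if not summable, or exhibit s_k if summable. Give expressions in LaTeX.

Step 1: r(k) = (8*k**3 + 33*k**2 + 53*k + 28)/(k*(8*k**2 + 9*k + 11)).
A = 1, B = 1, C = k**3 + 9*k**2/8 + 11*k/8.
Set up (1)·f(k+1) − (1)·f(k) − (k**3 + 9*k**2/8 + 11*k/8) = 0.
d = 4 from the (0,0,3) case.
Coefficient equations give f(k) = k*(k - 1)*(2*k**2 + k + 4)/8.
So s_k = (B(k−1)f/C)·t_k = ((k - 1)*(2*k**2 + k + 4)/(8*k**2 + 9*k + 11))·t_k = k*(-2*k**3 + k**2 - 3*k + 4).
Check: Δs_k = k*(-8*k**2 - 9*k - 11). ✓

Yes. s_k = k \left(- 2 k^{3} + k^{2} - 3 k + 4\right).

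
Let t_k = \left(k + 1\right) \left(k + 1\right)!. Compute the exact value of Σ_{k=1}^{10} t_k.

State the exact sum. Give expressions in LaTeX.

Σ = 479001598

Ratio r(k) = (k + 2)**2/(k + 1).
A = k + 2, B = 1, C = k + 1.
Need (k + 2)·f(k+1) − (1)·f(k) = k + 1.
Bound: deg f ≤ 0.
Solve for f: f(k) = 1 (degree 0 ≤ 0).
R(k) = B(k−1)·f(k)/C(k) = 1/(k + 1); s_k = R·t_k = factorial(k + 1).
Check: Δs_k = (k + 1)*factorial(k + 1). ✓
Telescoping: Σ = s_(11) − s_(1) = 479001600 − (2) = 479001598.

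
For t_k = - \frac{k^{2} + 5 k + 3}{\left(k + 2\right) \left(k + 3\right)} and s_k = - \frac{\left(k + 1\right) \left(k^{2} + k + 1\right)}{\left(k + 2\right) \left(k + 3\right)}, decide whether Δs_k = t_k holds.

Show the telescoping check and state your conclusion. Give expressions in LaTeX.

s_(k+1) = -(k + 2)*(k + (k + 1)**2 + 2)/((k + 3)*(k + 4))
s_(k+1) − s_k = (-k**3 - 9*k**2 - 15*k - 8)/(k**3 + 9*k**2 + 26*k + 24)
(s_(k+1) − s_k) − t_k = 4*(2*k + 1)/(k**3 + 9*k**2 + 26*k + 24)

Invalid: residual \frac{4 \left(2 k + 1\right)}{k^{3} + 9 k^{2} + 26 k + 24} ≠ 0.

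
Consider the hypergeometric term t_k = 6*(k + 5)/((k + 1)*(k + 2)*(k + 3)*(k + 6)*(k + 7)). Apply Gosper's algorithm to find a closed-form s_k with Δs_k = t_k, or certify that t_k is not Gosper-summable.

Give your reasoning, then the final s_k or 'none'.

Ratio r(k) = (k + 1)*(k + 6)**2/((k + 4)*(k + 5)*(k + 8)).
Normal form (A,B,C) = (k + 1, k + 8, k**3 + 14*k**2 + 65*k + 100).
Solve (k + 1)·f(k+1) − (k + 7)·f(k) = k**3 + 14*k**2 + 65*k + 100.
Degrees (1,1,3) ⇒ d ≤ 6.
Match coefficients ⇒ f(k) = k*(k + 3)*(k + 4)**2*(k + 5)**2/36.
Then R = B(k−1)f/C = k*(k + 3)*(k + 4)*(k + 7)/36, so s_k = R(k)·t_k = k*(k**2 + 9*k + 20)/(6*(k**3 + 9*k**2 + 20*k + 12)).
Check: Δs_k = 6*(k + 5)/(k**5 + 19*k**4 + 131*k**3 + 401*k**2 + 540*k + 252). ✓

s_k = k*(k**2 + 9*k + 20)/(6*(k**3 + 9*k**2 + 20*k + 12))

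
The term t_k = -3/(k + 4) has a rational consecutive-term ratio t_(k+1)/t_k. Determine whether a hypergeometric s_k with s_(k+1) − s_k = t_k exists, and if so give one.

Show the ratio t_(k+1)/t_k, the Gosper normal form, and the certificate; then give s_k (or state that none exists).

not Gosper-summable; s_k does not exist

t_(k+1)/t_k = (k + 4)/(k + 5).
Take A(k)=k + 4, B(k)=k + 5, C(k)=1.
Solve (k + 4)·f(k+1) − (k + 4)·f(k) = 1.
deg f ≤ 0 (via 1,1,0).
Put f(k) = c0: A·f(k+1) − B(k−1)·f(k) − C = -1; need -1 = 0 — inconsistent ⇒ no f, not summable.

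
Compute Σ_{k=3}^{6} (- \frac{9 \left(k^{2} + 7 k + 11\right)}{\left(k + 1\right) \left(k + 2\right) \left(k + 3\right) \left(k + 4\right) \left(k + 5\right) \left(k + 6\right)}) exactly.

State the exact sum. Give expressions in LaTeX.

The ratio is (k + 1)*(7*k + (k + 1)**2 + 18)/((k + 7)*(k**2 + 7*k + 11)).
So A=k + 1 and B=k + 7, with C=k**2 + 7*k + 11.
Need (k + 1)·f(k+1) − (k + 6)·f(k) = k**2 + 7*k + 11.
deg f ≤ 5 (via 1,1,2).
A polynomial solution: f(k) = k*(k + 2)*(k + 4)*(k**2 + 9*k + 23)/45.
Then R = B(k−1)f/C = k*(k + 2)*(k + 4)*(k + 6)*(k**2 + 9*k + 23)/(45*(k**2 + 7*k + 11)), so s_k = R(k)·t_k = k*(-k**2 - 9*k - 23)/(5*(k**3 + 9*k**2 + 23*k + 15)).
Δs = 9*(-k**2 - 7*k - 11)/(k**6 + 21*k**5 + 175*k**4 + 735*k**3 + 1624*k**2 + 1764*k + 720), as required.
Σ_(k=3)^(6) t_k = s_(7) − s_(3) = -63/320 − (-59/320) = -1/80.

Σ = -1/80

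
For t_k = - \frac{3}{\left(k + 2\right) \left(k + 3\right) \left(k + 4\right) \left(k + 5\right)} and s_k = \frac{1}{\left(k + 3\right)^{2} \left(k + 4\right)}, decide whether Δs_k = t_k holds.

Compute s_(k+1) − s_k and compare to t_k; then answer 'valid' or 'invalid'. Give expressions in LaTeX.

s_(k+1) = 1/((k + 4)**2*(k + 5))
s_(k+1) − s_k = ((k + 3)**2 - (k + 4)*(k + 5))/((k + 3)**2*(k + 4)**2*(k + 5))
(s_(k+1) − s_k) − t_k = 2*(2*k + 7)/(k**6 + 21*k**5 + 181*k**4 + 819*k**3 + 2050*k**2 + 2688*k + 1440)

Invalid: residual \frac{2 \left(2 k + 7\right)}{k^{6} + 21 k^{5} + 181 k^{4} + 819 k^{3} + 2050 k^{2} + 2688 k + 1440} ≠ 0.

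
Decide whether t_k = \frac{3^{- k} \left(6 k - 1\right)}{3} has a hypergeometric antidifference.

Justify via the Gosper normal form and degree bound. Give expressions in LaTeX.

Yes. s_k = 3^{- k} \left(- 3 k - 1\right).

r(k) = (6*k + 5)/(3*(6*k - 1)) after simplifying.
So A=1/3 and B=1, with C=k - 1/6.
Key eq: (1/3)·f(k+1) = (1)·f(k) + (k - 1/6).
From deg A=0, deg B=0, deg C=1: d=1.
Solve for f: f(k) = -(3*k + 1)/2 (degree 1 ≤ 1).
Get s_k = R·t_k = (-3*k - 1)/3**k with R(k) = B(k−1)f(k)/C(k) = -3*(3*k + 1)/(6*k - 1).
Check: Δs_k = (6*k - 1)/(3*3**k). ✓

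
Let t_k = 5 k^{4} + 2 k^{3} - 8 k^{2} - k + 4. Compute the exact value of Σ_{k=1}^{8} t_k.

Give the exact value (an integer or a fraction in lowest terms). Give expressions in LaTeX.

Σ = 44816

Step 1: r(k) = (5*k**4 + 22*k**3 + 28*k**2 + 9*k + 2)/(5*k**4 + 2*k**3 - 8*k**2 - k + 4).
So A=1 and B=1, with C=k**4 + 2*k**3/5 - 8*k**2/5 - k/5 + 4/5.
f must satisfy (1)·f(k+1) − (1)·f(k) = k**4 + 2*k**3/5 - 8*k**2/5 - k/5 + 4/5.
deg f ≤ 5 (via 0,0,4).
A polynomial solution: f(k) = k*(k + 1)*(k**3 - 3*k**2 + k + 3)/5.
So s_k = (B(k−1)f/C)·t_k = (k*(k**3 - 3*k**2 + k + 3)/(5*k**3 - 3*k**2 - 5*k + 4))·t_k = k*(k**4 - 2*k**3 - 2*k**2 + 4*k + 3).
s_(k+1) − s_k = 5*k**4 + 2*k**3 - 8*k**2 - k + 4 = t_k.
Telescoping: Σ = s_(9) − s_(1) = 44820 − (4) = 44816.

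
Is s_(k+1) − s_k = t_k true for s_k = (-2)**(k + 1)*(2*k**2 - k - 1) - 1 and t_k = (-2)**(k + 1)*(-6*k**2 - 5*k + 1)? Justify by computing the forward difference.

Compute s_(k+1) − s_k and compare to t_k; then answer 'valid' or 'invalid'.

s_(k+1) = (-2)**(k + 2)*(-k + 2*(k + 1)**2 - 2) - 1
s_(k+1) − s_k = (-2)**(k + 1)*(-6*k**2 - 5*k + 1)
(s_(k+1) − s_k) − t_k = 0

valid (s_(k+1) − s_k reduces to t_k)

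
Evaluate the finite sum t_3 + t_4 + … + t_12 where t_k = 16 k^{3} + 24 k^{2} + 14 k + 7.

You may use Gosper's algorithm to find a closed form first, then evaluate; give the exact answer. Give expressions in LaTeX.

Σ = 113800

The ratio is (16*k**3 + 72*k**2 + 110*k + 61)/(16*k**3 + 24*k**2 + 14*k + 7).
So A=1 and B=1, with C=k**3 + 3*k**2/2 + 7*k/8 + 7/16.
Key eq: (1)·f(k+1) = (1)·f(k) + (k**3 + 3*k**2/2 + 7*k/8 + 7/16).
From deg A=0, deg B=0, deg C=3: d=4.
Coefficient equations give f(k) = k*(4*k**3 - k + 4)/16.
Get s_k = R·t_k = k*(4*k**3 - k + 4) with R(k) = B(k−1)f(k)/C(k) = k*(4*k**3 - k + 4)/(16*k**3 + 24*k**2 + 14*k + 7).
Verify: 16*k**3 + 24*k**2 + 14*k + 7 matches t_k.
Telescoping: Σ = s_(13) − s_(3) = 114127 − (327) = 113800.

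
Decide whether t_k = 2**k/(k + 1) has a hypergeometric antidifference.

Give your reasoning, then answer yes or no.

No — key equation has no polynomial f.

The ratio is 2*(k + 1)/(k + 2).
Factor: A=2*k + 2; B=k + 2; C=1.
Set up (2*k + 2)·f(k+1) − (k + 1)·f(k) − (1) = 0.
d = -1 from the (1,1,0) case.
deg f ≤ -1 is impossible — no certificate.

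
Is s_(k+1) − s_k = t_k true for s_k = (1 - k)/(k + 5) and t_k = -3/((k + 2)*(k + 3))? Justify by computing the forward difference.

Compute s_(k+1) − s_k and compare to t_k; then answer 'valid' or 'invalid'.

Invalid: residual 3*(-k**2 + k + 18)/(k**4 + 16*k**3 + 91*k**2 + 216*k + 180) ≠ 0.

s_(k+1) = -k/(k + 6)
s_(k+1) − s_k = -6/(k**2 + 11*k + 30)
(s_(k+1) − s_k) − t_k = 3*(-k**2 + k + 18)/(k**4 + 16*k**3 + 91*k**2 + 216*k + 180)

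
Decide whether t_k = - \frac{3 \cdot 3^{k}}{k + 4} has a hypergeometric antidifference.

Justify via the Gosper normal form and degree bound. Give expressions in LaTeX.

No; the degree bound rules out any f.

Ratio r(k) = 3*(k + 4)/(k + 5).
Normal form (A,B,C) = (3*k + 12, k + 5, 1).
Need (3*k + 12)·f(k+1) − (k + 4)·f(k) = 1.
deg f ≤ -1 (via 1,1,0).
d = -1 < 0 ⇒ no nonzero polynomial f; not summable.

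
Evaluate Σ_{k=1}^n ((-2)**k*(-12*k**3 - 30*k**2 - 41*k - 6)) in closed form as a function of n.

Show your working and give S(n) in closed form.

S(n) = -8*(-2)**n*n**3 - 28*(-2)**n*n**2 - 38*(-2)**n*n - 10*(-2)**n + 10

t_(k+1)/t_k = 2*(-12*k**3 - 66*k**2 - 137*k - 89)/(12*k**3 + 30*k**2 + 41*k + 6).
A = -2, B = 1, C = k**3 + 5*k**2/2 + 41*k/12 + 1/2.
Key eq: (-2)·f(k+1) = (1)·f(k) + (k**3 + 5*k**2/2 + 41*k/12 + 1/2).
deg f ≤ 3 (via 0,0,3).
A polynomial solution: f(k) = -(4*k**3 + 2*k**2 + 3*k - 4)/12.
Then R = B(k−1)f/C = -(4*k**3 + 2*k**2 + 3*k - 4)/(12*k**3 + 30*k**2 + 41*k + 6), so s_k = R(k)·t_k = (-2)**k*(4*k**3 + 2*k**2 + 3*k - 4).
Check: Δs_k = (-2)**k*(-12*k**3 - 30*k**2 - 41*k - 6). ✓
Evaluate: s_(n+1) = (-2)**(n + 1)*(4*n**3 + 14*n**2 + 19*n + 5); subtract s_(1) = -10 ⇒ S(n) = -8*(-2)**n*n**3 - 28*(-2)**n*n**2 - 38*(-2)**n*n - 10*(-2)**n + 10.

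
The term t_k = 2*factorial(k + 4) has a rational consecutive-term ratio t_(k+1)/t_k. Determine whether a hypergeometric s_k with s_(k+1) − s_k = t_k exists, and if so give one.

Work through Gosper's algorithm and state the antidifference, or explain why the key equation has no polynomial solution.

The ratio is k + 5.
Factor: A=k + 5; B=1; C=1.
Solve (k + 5)·f(k+1) − (1)·f(k) = 1.
Bound: deg f ≤ -1.
Bound -1 < 0, so the key equation has no polynomial solution.

none (Gosper's algorithm certifies no s_k)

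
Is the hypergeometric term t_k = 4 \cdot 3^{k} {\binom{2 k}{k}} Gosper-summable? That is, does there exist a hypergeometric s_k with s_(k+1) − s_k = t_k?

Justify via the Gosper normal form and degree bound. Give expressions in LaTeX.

No — key equation has no polynomial f.

t_(k+1)/t_k = 6*(2*k + 1)/(k + 1).
A = 12*k + 6, B = k + 1, C = 1.
Solve (12*k + 6)·f(k+1) − (k)·f(k) = 1.
d = -1 from the (1,1,0) case.
d = -1 < 0 ⇒ no nonzero polynomial f; not summable.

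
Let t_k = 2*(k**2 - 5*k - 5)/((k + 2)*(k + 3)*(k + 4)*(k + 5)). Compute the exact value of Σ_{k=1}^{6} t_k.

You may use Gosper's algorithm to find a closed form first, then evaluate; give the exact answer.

Σ = -16/165

The ratio is (k**3 - k**2 - 15*k - 18)/(k**3 + k**2 - 35*k - 30).
A = k + 2, B = k + 6, C = k**2 - 5*k - 5.
Key eq: (k + 2)·f(k+1) = (k + 5)·f(k) + (k**2 - 5*k - 5).
deg f ≤ 3 (via 1,1,2).
A polynomial solution: f(k) = -k*(k**2 + 33*k + 26)/24.
R(k) = B(k−1)·f(k)/C(k) = -k*(k + 5)*(k**2 + 33*k + 26)/(24*(k**2 - 5*k - 5)); s_k = R·t_k = k*(-k**2 - 33*k - 26)/(12*(k + 2)*(k + 3)*(k + 4)).
Check: Δs_k = 2*(k**2 - 5*k - 5)/(k**4 + 14*k**3 + 71*k**2 + 154*k + 120). ✓
Sum = s_(7) − s_(1); s_(7) = -119/660, s_(1) = -1/12 ⇒ -16/165.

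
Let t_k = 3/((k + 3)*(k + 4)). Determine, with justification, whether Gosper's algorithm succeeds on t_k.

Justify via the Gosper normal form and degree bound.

r(k) = (k + 3)/(k + 5) after simplifying.
Take A(k)=k + 3, B(k)=k + 5, C(k)=1.
Need (k + 3)·f(k+1) − (k + 4)·f(k) = 1.
From deg A=1, deg B=1, deg C=0: d=1.
Match coefficients ⇒ f(k) = k/3.
Get s_k = R·t_k = k/(k + 3) with R(k) = B(k−1)f(k)/C(k) = k*(k + 4)/3.
Verify: 3/(k**2 + 7*k + 12) matches t_k.

Yes. s_k = k/(k + 3).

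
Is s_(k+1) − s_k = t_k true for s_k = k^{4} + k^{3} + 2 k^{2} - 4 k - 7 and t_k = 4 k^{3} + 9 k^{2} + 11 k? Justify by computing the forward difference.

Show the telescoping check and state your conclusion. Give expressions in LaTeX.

valid; difference matches t_k

s_(k+1) = k**4 + 5*k**3 + 11*k**2 + 7*k - 7
s_(k+1) − s_k = k*(4*k**2 + 9*k + 11)
(s_(k+1) − s_k) − t_k = 0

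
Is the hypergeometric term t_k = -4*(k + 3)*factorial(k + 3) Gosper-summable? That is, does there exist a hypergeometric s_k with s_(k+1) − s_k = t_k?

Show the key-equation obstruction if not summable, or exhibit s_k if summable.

r(k) = (k + 4)**2/(k + 3) after simplifying.
So A=k + 4 and B=1, with C=k + 3.
Need (k + 4)·f(k+1) − (1)·f(k) = k + 3.
From deg A=1, deg B=0, deg C=1: d=0.
Coefficient equations give f(k) = 1.
Get s_k = R·t_k = -4*factorial(k + 3) with R(k) = B(k−1)f(k)/C(k) = 1/(k + 3).
Verify: -4*(k + 3)*factorial(k + 3) matches t_k.

Yes. s_k = -4*factorial(k + 3).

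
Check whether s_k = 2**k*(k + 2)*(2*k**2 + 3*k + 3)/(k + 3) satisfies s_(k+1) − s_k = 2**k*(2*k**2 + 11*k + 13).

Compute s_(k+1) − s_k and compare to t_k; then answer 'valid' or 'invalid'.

s_(k+1) = 2**(k + 1)*(k + 3)*(3*k + 2*(k + 1)**2 + 6)/(k + 4)
s_(k+1) − s_k = 2**k*(2*k**4 + 23*k**3 + 99*k**2 + 180*k + 120)/(k**2 + 7*k + 12)
(s_(k+1) − s_k) − t_k = 2**k*(-2*k**3 - 15*k**2 - 43*k - 36)/(k**2 + 7*k + 12)

Invalid: residual 2**k*(-2*k**3 - 15*k**2 - 43*k - 36)/(k**2 + 7*k + 12) ≠ 0.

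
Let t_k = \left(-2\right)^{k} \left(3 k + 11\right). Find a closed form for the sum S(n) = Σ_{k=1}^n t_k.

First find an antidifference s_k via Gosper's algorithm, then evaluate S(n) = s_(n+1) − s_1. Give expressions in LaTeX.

S(n) = 2 \left(-2\right)^{n} n + 8 \left(-2\right)^{n} - 8

Compute t_(k+1)/t_k: get 2*(-3*k - 14)/(3*k + 11).
Normal form (A,B,C) = (-2, 1, k + 11/3).
f must satisfy (-2)·f(k+1) − (1)·f(k) = k + 11/3.
d = 1 from the (0,0,1) case.
Solving with deg f ≤ 1: f(k) = -(k + 3)/3.
Get s_k = R·t_k = (-2)**k*(-k - 3) with R(k) = B(k−1)f(k)/C(k) = -(k + 3)/(3*k + 11).
s_(k+1) − s_k = (-2)**k*(3*k + 11) = t_k.
Telescope: S(n) = s_(n+1) − s_(1) = 2*(-2)**n*(n + 4) − (8) = 2*(-2)**n*n + 8*(-2)**n - 8.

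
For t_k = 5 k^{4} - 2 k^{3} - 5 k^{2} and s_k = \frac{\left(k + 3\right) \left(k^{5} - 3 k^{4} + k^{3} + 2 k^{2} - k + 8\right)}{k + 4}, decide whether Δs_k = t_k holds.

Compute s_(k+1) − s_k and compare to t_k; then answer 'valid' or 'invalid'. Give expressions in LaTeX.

s_(k+1) = (k**6 + 6*k**5 + 7*k**4 - 7*k**3 - 13*k**2 + 4*k + 32)/(k + 5)
s_(k+1) − s_k = (5*k**6 + 39*k**5 + 56*k**4 - 71*k**3 - 78*k**2 - k + 8)/(k**2 + 9*k + 20)
(s_(k+1) − s_k) − t_k = (-4*k**5 - 21*k**4 + 14*k**3 + 22*k**2 - k + 8)/(k**2 + 9*k + 20)

Invalid: residual \frac{- 4 k^{5} - 21 k^{4} + 14 k^{3} + 22 k^{2} - k + 8}{k^{2} + 9 k + 20} ≠ 0.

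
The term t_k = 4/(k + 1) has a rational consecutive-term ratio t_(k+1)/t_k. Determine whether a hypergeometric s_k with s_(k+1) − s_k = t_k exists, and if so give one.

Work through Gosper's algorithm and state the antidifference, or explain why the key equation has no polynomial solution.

none (Gosper's algorithm certifies no s_k)

t_(k+1)/t_k = (k + 1)/(k + 2).
Take A(k)=k + 1, B(k)=k + 2, C(k)=1.
Solve (k + 1)·f(k+1) − (k + 1)·f(k) = 1.
deg f ≤ 0 (via 1,1,0).
Put f(k) = c0: A·f(k+1) − B(k−1)·f(k) − C = -1; need -1 = 0 — inconsistent ⇒ no f, not summable.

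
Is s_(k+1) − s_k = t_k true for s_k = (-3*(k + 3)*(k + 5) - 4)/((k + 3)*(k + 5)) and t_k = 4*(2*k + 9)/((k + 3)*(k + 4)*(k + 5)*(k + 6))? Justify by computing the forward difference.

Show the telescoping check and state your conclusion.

s_(k+1) = (-3*(k + 4)*(k + 6) - 4)/((k + 4)*(k + 6))
s_(k+1) − s_k = 4*(2*k + 9)/(k**4 + 18*k**3 + 119*k**2 + 342*k + 360)
(s_(k+1) − s_k) − t_k = 0

valid (s_(k+1) − s_k reduces to t_k)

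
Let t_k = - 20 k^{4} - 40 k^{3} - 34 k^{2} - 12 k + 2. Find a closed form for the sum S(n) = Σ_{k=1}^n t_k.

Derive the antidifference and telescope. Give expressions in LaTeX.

S(n) = n \left(- 4 n^{4} - 20 n^{3} - 38 n^{2} - 33 n - 9\right)

t_(k+1)/t_k = (10*k**4 + 60*k**3 + 137*k**2 + 140*k + 52)/(10*k**4 + 20*k**3 + 17*k**2 + 6*k - 1).
Gosper form: A/B · C(k+1)/C(k) with A=1, B=1, C=k**4 + 2*k**3 + 17*k**2/10 + 3*k/5 - 1/10.
Need (1)·f(k+1) − (1)·f(k) = k**4 + 2*k**3 + 17*k**2/10 + 3*k/5 - 1/10.
From deg A=0, deg B=0, deg C=4: d=5.
Coefficient equations give f(k) = k*(k + 1)*(4*k**3 - 4*k**2 + 2*k - 3)/20.
Then R = B(k−1)f/C = k*(4*k**3 - 4*k**2 + 2*k - 3)/(2*(10*k**3 + 10*k**2 + 7*k - 1)), so s_k = R(k)·t_k = k*(-4*k**4 + 2*k**2 + k + 3).
s_(k+1) − s_k = -20*k**4 - 40*k**3 - 34*k**2 - 12*k + 2 = t_k.
s_(n+1) = -4*n**5 - 20*n**4 - 38*n**3 - 33*n**2 - 9*n + 2 and s_(1) = 2, so S(n) = n*(-4*n**4 - 20*n**3 - 38*n**2 - 33*n - 9).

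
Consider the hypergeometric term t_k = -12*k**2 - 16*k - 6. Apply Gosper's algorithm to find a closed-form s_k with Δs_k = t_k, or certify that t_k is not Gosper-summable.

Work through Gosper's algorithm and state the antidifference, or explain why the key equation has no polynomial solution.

s_k = k**2*(-4*k - 2)

t_(k+1)/t_k = (6*k**2 + 20*k + 17)/(6*k**2 + 8*k + 3).
Take A(k)=1, B(k)=1, C(k)=k**2 + 4*k/3 + 1/2.
Solve (1)·f(k+1) − (1)·f(k) = k**2 + 4*k/3 + 1/2.
deg f ≤ 3 (via 0,0,2).
Solving with deg f ≤ 3: f(k) = k**2*(2*k + 1)/6.
R(k) = B(k−1)·f(k)/C(k) = k**2*(2*k + 1)/(6*k**2 + 8*k + 3); s_k = R·t_k = k**2*(-4*k - 2).
s_(k+1) − s_k = -12*k**2 - 16*k - 6 = t_k.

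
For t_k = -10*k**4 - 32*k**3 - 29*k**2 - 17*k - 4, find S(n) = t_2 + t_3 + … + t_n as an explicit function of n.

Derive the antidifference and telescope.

S(n) = -2*n**5 - 13*n**4 - 29*n**3 - 31*n**2 - 17*n + 92

r(k) = (10*k**4 + 72*k**3 + 185*k**2 + 211*k + 92)/(10*k**4 + 32*k**3 + 29*k**2 + 17*k + 4) after simplifying.
A = 1, B = 1, C = k**4 + 16*k**3/5 + 29*k**2/10 + 17*k/10 + 2/5.
Solve (1)·f(k+1) − (1)·f(k) = k**4 + 16*k**3/5 + 29*k**2/10 + 17*k/10 + 2/5.
Bound: deg f ≤ 5.
A polynomial solution: f(k) = k**2*(2*k**3 + 3*k**2 - 3*k + 2)/10.
So s_k = (B(k−1)f/C)·t_k = (k**2*(2*k**3 + 3*k**2 - 3*k + 2)/(10*k**4 + 32*k**3 + 29*k**2 + 17*k + 4))·t_k = k**2*(-2*k**3 - 3*k**2 + 3*k - 2).
s_(k+1) − s_k = -10*k**4 - 32*k**3 - 29*k**2 - 17*k - 4 = t_k.
Σ_(k=2)^n t_k = s_(n+1) − s_(2) = (-2*n**5 - 13*n**4 - 29*n**3 - 31*n**2 - 17*n - 4) − (-96), i.e. -2*n**5 - 13*n**4 - 29*n**3 - 31*n**2 - 17*n + 92.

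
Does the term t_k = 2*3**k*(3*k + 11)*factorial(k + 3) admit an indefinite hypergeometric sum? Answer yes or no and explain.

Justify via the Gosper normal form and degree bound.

Yes. s_k = 2*3**k*factorial(k + 3).

Step 1: r(k) = 3*(k + 4)*(3*k + 14)/(3*k + 11).
Take A(k)=3*k + 12, B(k)=1, C(k)=k + 11/3.
Set up (3*k + 12)·f(k+1) − (1)·f(k) − (k + 11/3) = 0.
deg f ≤ 0 (via 1,0,1).
A polynomial solution: f(k) = 1/3.
Get s_k = R·t_k = 2*3**k*factorial(k + 3) with R(k) = B(k−1)f(k)/C(k) = 1/(3*k + 11).
Δs = 2*3**k*(3*k + 11)*factorial(k + 3), as required.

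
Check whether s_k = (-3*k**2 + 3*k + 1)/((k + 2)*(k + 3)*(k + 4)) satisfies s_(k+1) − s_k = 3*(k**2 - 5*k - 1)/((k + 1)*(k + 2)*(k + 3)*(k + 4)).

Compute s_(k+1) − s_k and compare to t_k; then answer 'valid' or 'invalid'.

s_(k+1) = (3*k - 3*(k + 1)**2 + 4)/((k + 3)*(k + 4)*(k + 5))
s_(k+1) − s_k = 3*(k**2 - 7*k - 1)/(k**4 + 14*k**3 + 71*k**2 + 154*k + 120)
(s_(k+1) − s_k) − t_k = 6*(-3*k**2 + 9*k + 2)/(k**5 + 15*k**4 + 85*k**3 + 225*k**2 + 274*k + 120)

Invalid: residual 6*(-3*k**2 + 9*k + 2)/(k**5 + 15*k**4 + 85*k**3 + 225*k**2 + 274*k + 120) ≠ 0.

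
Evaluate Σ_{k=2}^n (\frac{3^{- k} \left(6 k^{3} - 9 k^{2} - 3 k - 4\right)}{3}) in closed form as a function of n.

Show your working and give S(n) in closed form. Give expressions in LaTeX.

r(k) = (6*k**3 + 9*k**2 - 3*k - 10)/(3*(6*k**3 - 9*k**2 - 3*k - 4)) after simplifying.
Take A(k)=1/3, B(k)=1, C(k)=k**3 - 3*k**2/2 - k/2 - 2/3.
Key eq: (1/3)·f(k+1) = (1)·f(k) + (k**3 - 3*k**2/2 - k/2 - 2/3).
deg f ≤ 3 (via 0,0,3).
Coefficient equations give f(k) = -(3*k**3 + 3*k + 1)/2.
Then R = B(k−1)f/C = -3*(3*k**3 + 3*k + 1)/(6*k**3 - 9*k**2 - 3*k - 4), so s_k = R(k)·t_k = (-3*k**3 - 3*k - 1)/3**k.
Verify: (6*k**3 - 9*k**2 - 3*k - 4)/(3*3**k) matches t_k.
Evaluate: s_(n+1) = 3**(-n - 1)*(-3*n**3 - 9*n**2 - 12*n - 7); subtract s_(2) = -31/9 ⇒ S(n) = 3**(-n - 2)*(31*3**n - 9*n**3 - 27*n**2 - 36*n - 21).

S(n) = 3^{- n - 2} \left(31 \cdot 3^{n} - 9 n^{3} - 27 n^{2} - 36 n - 21\right)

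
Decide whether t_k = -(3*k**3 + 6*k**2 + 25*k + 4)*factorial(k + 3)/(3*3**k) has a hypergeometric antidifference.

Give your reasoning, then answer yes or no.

Yes. s_k = -(3*k**2 - 3*k + 4)*factorial(k + 3)/3**k.

t_(k+1)/t_k = (3*k**4 + 27*k**3 + 106*k**2 + 222*k + 152)/(3*(3*k**3 + 6*k**2 + 25*k + 4)).
So A=k/3 + 4/3 and B=1, with C=k**3 + 2*k**2 + 25*k/3 + 4/3.
Key eq: (k/3 + 4/3)·f(k+1) = (1)·f(k) + (k**3 + 2*k**2 + 25*k/3 + 4/3).
deg f ≤ 2 (via 1,0,3).
Match coefficients ⇒ f(k) = 3*k**2 - 3*k + 4.
So s_k = (B(k−1)f/C)·t_k = (3*(3*k**2 - 3*k + 4)/(3*k**3 + 6*k**2 + 25*k + 4))·t_k = -(3*k**2 - 3*k + 4)*factorial(k + 3)/3**k.
Check: Δs_k = -(3*k**3 + 6*k**2 + 25*k + 4)*factorial(k + 3)/(3*3**k). ✓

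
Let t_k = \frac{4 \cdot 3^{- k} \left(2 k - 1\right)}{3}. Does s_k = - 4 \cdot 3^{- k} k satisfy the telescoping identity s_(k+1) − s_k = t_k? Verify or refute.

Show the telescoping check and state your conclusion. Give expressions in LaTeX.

s_(k+1) = 4*(-k - 1)/(3*3**k)
s_(k+1) − s_k = 4*(2*k - 1)/(3*3**k)
(s_(k+1) − s_k) − t_k = 0

valid; difference matches t_k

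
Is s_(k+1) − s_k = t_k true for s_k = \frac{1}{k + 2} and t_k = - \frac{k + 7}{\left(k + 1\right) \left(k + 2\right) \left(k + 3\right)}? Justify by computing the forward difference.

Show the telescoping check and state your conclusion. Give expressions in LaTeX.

Invalid: residual \frac{6}{k^{3} + 6 k^{2} + 11 k + 6} ≠ 0.

s_(k+1) = 1/(k + 3)
s_(k+1) − s_k = -1/((k + 2)*(k + 3))
(s_(k+1) − s_k) − t_k = 6/((k + 1)*(k + 2)*(k + 3))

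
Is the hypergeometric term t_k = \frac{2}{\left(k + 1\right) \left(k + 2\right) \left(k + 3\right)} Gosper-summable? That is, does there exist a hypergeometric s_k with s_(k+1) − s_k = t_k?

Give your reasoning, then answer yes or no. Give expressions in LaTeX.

Yes. s_k = \frac{k \left(k + 3\right)}{2 \left(k + 1\right) \left(k + 2\right)}.

Compute t_(k+1)/t_k: get (k + 1)/(k + 4).
Normal form (A,B,C) = (k + 1, k + 4, 1).
Set up (k + 1)·f(k+1) − (k + 3)·f(k) − (1) = 0.
From deg A=1, deg B=1, deg C=0: d=2.
A polynomial solution: f(k) = k*(k + 3)/4.
Get s_k = R·t_k = k*(k + 3)/(2*(k + 1)*(k + 2)) with R(k) = B(k−1)f(k)/C(k) = k*(k + 3)**2/4.
Check: Δs_k = 2/(k**3 + 6*k**2 + 11*k + 6). ✓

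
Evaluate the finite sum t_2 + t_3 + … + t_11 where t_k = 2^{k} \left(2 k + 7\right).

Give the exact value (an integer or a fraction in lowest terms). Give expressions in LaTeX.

Compute t_(k+1)/t_k: get 2*(2*k + 9)/(2*k + 7).
Gosper form: A/B · C(k+1)/C(k) with A=2, B=1, C=k + 7/2.
Key eq: (2)·f(k+1) = (1)·f(k) + (k + 7/2).
Degrees (0,0,1) ⇒ d ≤ 1.
Coefficient equations give f(k) = (2*k + 3)/2.
R(k) = B(k−1)·f(k)/C(k) = (2*k + 3)/(2*k + 7); s_k = R·t_k = 2**k*(2*k + 3).
Check: Δs_k = 2**k*(2*k + 7). ✓
Σ_(k=2)^(11) t_k = s_(12) − s_(2) = 110592 − (28) = 110564.

Σ = 110564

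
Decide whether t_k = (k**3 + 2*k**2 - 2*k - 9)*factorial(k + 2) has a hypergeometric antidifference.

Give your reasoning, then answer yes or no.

Yes. s_k = (k - 3)*(k + 1)*factorial(k + 2).

The ratio is (k**4 + 8*k**3 + 20*k**2 + 7*k - 24)/(k**3 + 2*k**2 - 2*k - 9).
So A=k + 3 and B=1, with C=k**3 + 2*k**2 - 2*k - 9.
Solve (k + 3)·f(k+1) − (1)·f(k) = k**3 + 2*k**2 - 2*k - 9.
Degrees (1,0,3) ⇒ d ≤ 2.
A polynomial solution: f(k) = (k - 3)*(k + 1).
R(k) = B(k−1)·f(k)/C(k) = (k - 3)*(k + 1)/(k**3 + 2*k**2 - 2*k - 9); s_k = R·t_k = (k - 3)*(k + 1)*factorial(k + 2).
s_(k+1) − s_k = (k**3 + 2*k**2 - 2*k - 9)*factorial(k + 2) = t_k.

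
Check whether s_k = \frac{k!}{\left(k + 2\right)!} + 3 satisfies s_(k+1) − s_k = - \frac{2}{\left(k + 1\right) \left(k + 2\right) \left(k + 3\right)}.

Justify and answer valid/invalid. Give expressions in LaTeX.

s_(k+1) = (3*k**2 + 15*k + 19)/((k + 2)*(k + 3))
s_(k+1) − s_k = -2/((k + 1)*(k + 2)*(k + 3))
(s_(k+1) − s_k) − t_k = 0

valid; difference matches t_k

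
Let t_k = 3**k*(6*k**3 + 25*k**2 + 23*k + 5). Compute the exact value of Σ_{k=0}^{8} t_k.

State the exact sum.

Compute t_(k+1)/t_k: get 3*(6*k**3 + 43*k**2 + 91*k + 59)/(6*k**3 + 25*k**2 + 23*k + 5).
So A=3 and B=1, with C=k**3 + 25*k**2/6 + 23*k/6 + 5/6.
f must satisfy (3)·f(k+1) − (1)·f(k) = k**3 + 25*k**2/6 + 23*k/6 + 5/6.
deg f ≤ 3 (via 0,0,3).
A polynomial solution: f(k) = (3*k**3 - k**2 + k - 2)/6.
R(k) = B(k−1)·f(k)/C(k) = (3*k**3 - k**2 + k - 2)/(6*k**3 + 25*k**2 + 23*k + 5); s_k = R·t_k = 3**k*(3*k**3 - k**2 + k - 2).
Check: Δs_k = 3**k*(6*k**3 + 25*k**2 + 23*k + 5). ✓
Telescoping: Σ = s_(9) − s_(0) = 41590179 − (-2) = 41590181.

Σ = 41590181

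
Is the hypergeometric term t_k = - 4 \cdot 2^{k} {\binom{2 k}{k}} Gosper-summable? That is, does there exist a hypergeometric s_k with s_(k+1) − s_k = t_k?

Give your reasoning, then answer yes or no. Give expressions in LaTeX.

No — negative degree bound, so no certificate f.

Ratio r(k) = 4*(2*k + 1)/(k + 1).
So A=8*k + 4 and B=k + 1, with C=1.
Key eq: (8*k + 4)·f(k+1) = (k)·f(k) + (1).
From deg A=1, deg B=1, deg C=0: d=-1.
Bound -1 < 0, so the key equation has no polynomial solution.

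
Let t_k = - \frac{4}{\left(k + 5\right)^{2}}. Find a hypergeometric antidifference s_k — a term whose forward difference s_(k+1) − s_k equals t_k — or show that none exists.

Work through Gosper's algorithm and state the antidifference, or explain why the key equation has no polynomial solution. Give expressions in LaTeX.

none (Gosper's algorithm certifies no s_k)

r(k) = (k + 5)**2/(k + 6)**2 after simplifying.
So A=k**2 + 10*k + 25 and B=k**2 + 12*k + 36, with C=1.
Key eq: (k**2 + 10*k + 25)·f(k+1) = (k**2 + 10*k + 25)·f(k) + (1).
deg f ≤ 0 (via 2,2,0).
Generic f = c0 gives residual -1; -1 = 0 cannot hold, so t_k is not Gosper-summable.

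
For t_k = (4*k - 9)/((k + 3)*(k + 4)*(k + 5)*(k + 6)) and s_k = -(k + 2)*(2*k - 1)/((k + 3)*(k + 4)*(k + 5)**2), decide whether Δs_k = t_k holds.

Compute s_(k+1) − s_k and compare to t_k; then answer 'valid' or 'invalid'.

Invalid: residual 3*(-6*k**2 - 22*k + 51)/(k**6 + 29*k**5 + 347*k**4 + 2191*k**3 + 7692*k**2 + 14220*k + 10800) ≠ 0.

s_(k+1) = -(k + 3)*(2*k + 1)/((k + 4)*(k + 5)*(k + 6)**2)
s_(k+1) − s_k = ((k + 2)*(k + 6)**2*(2*k - 1) - (k + 3)**2*(k + 5)*(2*k + 1))/((k + 3)*(k + 4)*(k + 5)**2*(k + 6)**2)
(s_(k+1) − s_k) − t_k = 3*(-6*k**2 - 22*k + 51)/(k**6 + 29*k**5 + 347*k**4 + 2191*k**3 + 7692*k**2 + 14220*k + 10800)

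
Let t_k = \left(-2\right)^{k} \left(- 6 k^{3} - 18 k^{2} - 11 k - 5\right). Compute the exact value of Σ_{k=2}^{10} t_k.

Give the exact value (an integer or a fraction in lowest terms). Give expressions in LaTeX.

Σ = -5881932

Compute t_(k+1)/t_k: get 2*(-6*k**3 - 36*k**2 - 65*k - 40)/(6*k**3 + 18*k**2 + 11*k + 5).
Take A(k)=-2, B(k)=1, C(k)=k**3 + 3*k**2 + 11*k/6 + 5/6.
f must satisfy (-2)·f(k+1) − (1)·f(k) = k**3 + 3*k**2 + 11*k/6 + 5/6.
Degrees (0,0,3) ⇒ d ≤ 3.
Match coefficients ⇒ f(k) = -(2*k**3 + 2*k**2 - 3*k + 1)/6.
Certificate R = B(k−1)f/C = -(2*k**3 + 2*k**2 - 3*k + 1)/(6*k**3 + 18*k**2 + 11*k + 5) gives s_k = (-2)**k*(2*k**3 + 2*k**2 - 3*k + 1).
s_(k+1) − s_k = (-2)**k*(-6*k**3 - 18*k**2 - 11*k - 5) = t_k.
Telescoping: Σ = s_(11) − s_(2) = -5881856 − (76) = -5881932.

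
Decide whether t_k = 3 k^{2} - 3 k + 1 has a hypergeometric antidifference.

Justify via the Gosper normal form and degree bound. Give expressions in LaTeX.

Yes. s_k = k \left(k^{2} - 3 k + 3\right).

r(k) = (3*k**2 + 3*k + 1)/(3*k**2 - 3*k + 1) after simplifying.
Take A(k)=1, B(k)=1, C(k)=k**2 - k + 1/3.
f must satisfy (1)·f(k+1) − (1)·f(k) = k**2 - k + 1/3.
Bound: deg f ≤ 3.
A polynomial solution: f(k) = k*(k**2 - 3*k + 3)/3.
Get s_k = R·t_k = k*(k**2 - 3*k + 3) with R(k) = B(k−1)f(k)/C(k) = k*(k**2 - 3*k + 3)/(3*k**2 - 3*k + 1).
Verify: 3*k**2 - 3*k + 1 matches t_k.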